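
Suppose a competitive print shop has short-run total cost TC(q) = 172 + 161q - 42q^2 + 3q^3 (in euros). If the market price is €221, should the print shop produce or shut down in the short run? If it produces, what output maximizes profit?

Strip out fixed cost: VC = 161q - 42q^2 + 3q^3. Then AVC = 161 - 42q + 3q^2 and MC = 161 - 84q + 9q^2.
The AVC parabola has its vertex at q = 42/6 = 7, where AVC = 161 - 42·7 + 3·7^2 = €14.
P = €221 exceeds min AVC = €14, so the firm stays open.
Set P = MC: 221 = 161 - 84q + 9q^2 → -60 - 84q + 9q^2 = 0. The roots are q = -2/3 and q = 10; the profit-maximizing output is on the rising part of MC, so q* = 10.
Check: AVC at q = 10 is €41 ≤ P, so revenue covers variable cost.
Profit = P·q − TC = 221·10 − 582 = €1628.

Produce at q = 10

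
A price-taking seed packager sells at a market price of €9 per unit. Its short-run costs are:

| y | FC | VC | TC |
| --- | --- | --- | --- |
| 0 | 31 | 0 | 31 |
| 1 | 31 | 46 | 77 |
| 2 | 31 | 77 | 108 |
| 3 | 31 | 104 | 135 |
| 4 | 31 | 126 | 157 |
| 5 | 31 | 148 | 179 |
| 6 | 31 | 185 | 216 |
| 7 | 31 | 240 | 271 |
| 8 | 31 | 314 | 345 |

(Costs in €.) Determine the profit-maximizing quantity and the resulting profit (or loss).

y = 0 (shut down); profit = -€31

Profit at each row (π = 9y − TC): y=0: -31; y=1: -68; y=2: -90; y=3: -108; y=4: -121; y=5: -134; y=6: -162; y=7: -208; y=8: -273.
Profit is highest at y = 0. Equivalently, the lowest AVC in the table is 148/5 ≈ €29.60 at y = 5, and P = €9 falls below it — price never covers variable cost, so the firm shuts down and loses only its fixed cost.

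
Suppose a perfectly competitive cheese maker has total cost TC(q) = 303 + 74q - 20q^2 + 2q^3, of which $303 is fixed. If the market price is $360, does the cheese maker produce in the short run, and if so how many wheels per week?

Strip out fixed cost: VC = 74q - 20q^2 + 2q^3. Then AVC = 74 - 20q + 2q^2 and MC = 74 - 40q + 6q^2.
AVC is minimized where dAVC/dq = -20 + 4q = 0, at q = 5; min AVC = 74 - 20·5 + 2·5^2 = $24.
Since P = $360 ≥ min AVC = $24, price covers variable cost and the firm should produce.
Set P = MC: 360 = 74 - 40q + 6q^2 → -286 - 40q + 6q^2 = 0. The roots are q = -13/3 and q = 11; the profit-maximizing output is on the rising part of MC, so q* = 11.
Check: AVC at q = 11 is $96 ≤ P, so revenue covers variable cost.
Profit = P·q − TC = 360·11 − 1359 = $2601.

Produce at q = 11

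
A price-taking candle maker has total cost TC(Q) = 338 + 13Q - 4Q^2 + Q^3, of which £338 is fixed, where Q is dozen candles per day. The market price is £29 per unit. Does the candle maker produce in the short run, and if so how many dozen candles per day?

From TC, MC = TC'(Q) = 13 - 8Q + 3Q^2 and AVC = VC/Q = 13 - 4Q + Q^2.
AVC is minimized where dAVC/dQ = -4 + 2Q = 0, at Q = 2; min AVC = 13 - 4·2 + 2^2 = £9.
P = £29 exceeds min AVC = £9, so the firm stays open.
P = MC gives -16 - 8Q + 3Q^2 = 0, with roots -4/3 and 4. Take the larger (rising MC): Q* = 4.
Check: AVC at Q = 4 is £13 ≤ P, so revenue covers variable cost.
Profit = P·Q − TC = 29·4 − 390 = -£274, a loss, but smaller than the £338 fixed cost the firm would lose by shutting down.

Produce at Q = 4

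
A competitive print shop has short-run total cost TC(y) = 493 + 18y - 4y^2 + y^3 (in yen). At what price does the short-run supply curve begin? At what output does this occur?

The firm shuts down when price falls below the minimum of average variable cost. AVC = VC/y = 18 - 4y + y^2.
dAVC/dy = -4 + 2y = 0 gives y = 2. min AVC = 18 - 4·2 + 2^2 = 14.
The firm shuts down for any P below ¥14.

¥14 per unit, at y = 2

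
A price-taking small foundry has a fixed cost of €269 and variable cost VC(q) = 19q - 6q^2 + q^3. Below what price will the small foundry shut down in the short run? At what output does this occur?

€10 per unit, at q = 3

Short-run supply begins at min AVC. From VC = 19q - 6q^2 + q^3, AVC = 19 - 6q + q^2.
dAVC/dq = -6 + 2q = 0 gives q = 3. min AVC = 19 - 6·3 + 3^2 = 10.
For P < €10 the firm produces nothing.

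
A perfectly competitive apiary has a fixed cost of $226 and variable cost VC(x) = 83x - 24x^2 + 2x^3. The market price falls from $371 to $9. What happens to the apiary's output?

Output falls from 12 to 0 (the firm shuts down)

MC = 83 - 48x + 6x^2; the shutdown threshold is min AVC = $11 (at x = 6).
At P = $371 ≥ min AVC, set P = MC on the rising branch: x = 12.
At P = $9 < min AVC = $11, price no longer covers variable cost at any output, so the firm shuts down: x = 0.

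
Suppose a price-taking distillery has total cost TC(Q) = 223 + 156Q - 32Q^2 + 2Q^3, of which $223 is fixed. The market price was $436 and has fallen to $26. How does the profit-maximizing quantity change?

Output falls from 14 to 0 (the firm shuts down)

AVC = 156 - 32Q + 2Q^2, minimized at Q = 8 where min AVC = $28. MC = 156 - 64Q + 6Q^2.
At P = $436 ≥ min AVC, set P = MC on the rising branch: Q = 14.
At P = $26 < min AVC = $28, price no longer covers variable cost at any output, so the firm shuts down: Q = 0.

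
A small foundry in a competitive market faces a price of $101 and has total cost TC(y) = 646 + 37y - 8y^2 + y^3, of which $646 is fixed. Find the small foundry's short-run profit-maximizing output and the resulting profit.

Profit = -$134 at y = 8

AVC = 37 - 8y + y^2 has its minimum $21 at y = 4; price $101 clears that bar, so the firm operates.
With MC = 37 - 16y + 3y^2, P = MC on the upward-sloping part at y* = 8.
TR = 101·8 = 808. TC = 646 + 296 = 942. Profit = 808 − 942 = -$134.
Shutting down would mean losing the fixed cost of $646, so operating at a loss of $134 is better by $512.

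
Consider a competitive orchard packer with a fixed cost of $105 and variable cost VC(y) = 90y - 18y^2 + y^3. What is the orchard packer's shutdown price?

The shutdown price is the minimum of AVC. VC = 90y - 18y^2 + y^3, so AVC = 90 - 18y + y^2.
dAVC/dy = -18 + 2y = 0 gives y = 9. min AVC = 90 - 18·9 + 9^2 = 9.
So the shutdown price is $9.

$9 per unit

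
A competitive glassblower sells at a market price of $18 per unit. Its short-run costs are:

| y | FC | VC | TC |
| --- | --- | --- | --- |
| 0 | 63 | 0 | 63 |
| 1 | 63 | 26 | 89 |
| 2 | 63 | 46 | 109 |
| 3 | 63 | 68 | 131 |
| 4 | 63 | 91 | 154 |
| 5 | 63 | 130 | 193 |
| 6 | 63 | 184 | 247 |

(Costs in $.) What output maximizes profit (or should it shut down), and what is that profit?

Profit at each row (π = 18y − TC): y=0: -63; y=1: -71; y=2: -73; y=3: -77; y=4: -82; y=5: -103; y=6: -139.
Profit is highest at y = 0. Equivalently, the lowest AVC in the table is 68/3 ≈ $22.67 at y = 3, and P = $18 falls below it — price never covers variable cost, so the firm shuts down and loses only its fixed cost.

y = 0 (shut down); profit = -$63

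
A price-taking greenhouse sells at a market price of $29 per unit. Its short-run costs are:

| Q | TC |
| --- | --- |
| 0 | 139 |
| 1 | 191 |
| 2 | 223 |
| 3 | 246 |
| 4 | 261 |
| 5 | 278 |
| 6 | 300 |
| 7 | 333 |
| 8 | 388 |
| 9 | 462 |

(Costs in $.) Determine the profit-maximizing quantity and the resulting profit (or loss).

Q = 6; profit = -$126

Compute π = P·Q − TC at each output: Q=0: -139; Q=1: -162; Q=2: -165; Q=3: -159; Q=4: -145; Q=5: -133; Q=6: -126; Q=7: -130; Q=8: -156; Q=9: -201.
Profit is maximized at Q = 6. AVC there is 161/6 = $26.83 ≤ P, so producing beats shutting down (which would give -$139).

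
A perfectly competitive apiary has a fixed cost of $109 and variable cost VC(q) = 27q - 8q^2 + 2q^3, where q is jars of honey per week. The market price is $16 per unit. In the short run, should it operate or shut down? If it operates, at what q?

Strip out fixed cost: VC = 27q - 8q^2 + 2q^3. Then AVC = 27 - 8q + 2q^2 and MC = 27 - 16q + 6q^2.
AVC hits its minimum where MC = AVC, at q = 2, giving min AVC = 27 - 8·2 + 2·2^2 = $19.
P = $16 lies below min AVC = $19; no output level covers variable cost.
The firm minimizes its loss by shutting down and losing only its fixed cost of $109.

Shut down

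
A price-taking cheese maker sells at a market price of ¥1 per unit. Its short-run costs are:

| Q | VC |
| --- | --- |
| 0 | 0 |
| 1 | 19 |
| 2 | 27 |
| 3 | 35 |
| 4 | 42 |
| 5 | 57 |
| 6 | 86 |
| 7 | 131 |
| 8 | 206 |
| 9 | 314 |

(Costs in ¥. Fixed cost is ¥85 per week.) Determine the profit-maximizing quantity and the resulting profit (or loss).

Compute π = P·Q − TC at each output: Q=0: -85; Q=1: -103; Q=2: -110; Q=3: -117; Q=4: -123; Q=5: -137; Q=6: -165; Q=7: -209; Q=8: -283; Q=9: -390.
Profit is highest at Q = 0. Equivalently, the lowest AVC in the table is 42/4 ≈ ¥10.50 at Q = 4, and P = ¥1 falls below it — price never covers variable cost, so the firm shuts down and loses only its fixed cost.

Q = 0 (shut down); profit = -¥85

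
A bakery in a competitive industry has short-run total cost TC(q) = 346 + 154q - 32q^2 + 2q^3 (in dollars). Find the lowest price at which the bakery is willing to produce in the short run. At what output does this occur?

The firm shuts down when price falls below the minimum of average variable cost. AVC = VC/q = 154 - 32q + 2q^2.
At the minimum of AVC, MC = AVC. MC = 154 - 64q + 6q^2; setting MC = AVC gives 4q^2 - 32q = 0, so q = 8. min AVC = 26.
For P < $26 the firm produces nothing.

$26 per unit, at q = 8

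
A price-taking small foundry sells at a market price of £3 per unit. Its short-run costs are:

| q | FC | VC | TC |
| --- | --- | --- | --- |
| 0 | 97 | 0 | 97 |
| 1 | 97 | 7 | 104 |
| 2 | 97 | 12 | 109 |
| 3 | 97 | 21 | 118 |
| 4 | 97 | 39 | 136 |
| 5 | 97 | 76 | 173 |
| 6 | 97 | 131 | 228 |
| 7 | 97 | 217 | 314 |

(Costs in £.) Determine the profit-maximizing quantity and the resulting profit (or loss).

Compute π = P·q − TC at each output: q=0: -97; q=1: -101; q=2: -103; q=3: -109; q=4: -124; q=5: -158; q=6: -210; q=7: -293.
Profit is highest at q = 0. Equivalently, the lowest AVC in the table is 12/2 ≈ £6 at q = 2, and P = £3 falls below it — price never covers variable cost, so the firm shuts down and loses only its fixed cost.

q = 0 (shut down); profit = -£97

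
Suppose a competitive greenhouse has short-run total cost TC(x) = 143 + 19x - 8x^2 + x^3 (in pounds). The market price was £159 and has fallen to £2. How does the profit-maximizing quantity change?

MC = 19 - 16x + 3x^2; the shutdown threshold is min AVC = £3 (at x = 4).
With P = £159 above the shutdown price, P = MC gives x = 10.
At P = £2 < min AVC = £3, price no longer covers variable cost at any output, so the firm shuts down: x = 0.

Output falls from 10 to 0 (the firm shuts down)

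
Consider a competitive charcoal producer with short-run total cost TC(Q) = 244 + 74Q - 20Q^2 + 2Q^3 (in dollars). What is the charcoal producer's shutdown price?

The firm shuts down when price falls below the minimum of average variable cost. AVC = VC/Q = 74 - 20Q + 2Q^2.
dAVC/dQ = -20 + 4Q = 0 gives Q = 5. min AVC = 74 - 20·5 + 2·5^2 = 24.
The firm shuts down for any P below $24.

$24 per unit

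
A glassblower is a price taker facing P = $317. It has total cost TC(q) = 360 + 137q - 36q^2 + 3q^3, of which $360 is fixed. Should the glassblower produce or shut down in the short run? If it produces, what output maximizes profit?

Produce at q = 10

From TC, MC = TC'(q) = 137 - 72q + 9q^2 and AVC = VC/q = 137 - 36q + 3q^2.
The AVC parabola has its vertex at q = 36/6 = 6, where AVC = 137 - 36·6 + 3·6^2 = $29.
P = $317 exceeds min AVC = $29, so the firm stays open.
Set P = MC: 317 = 137 - 72q + 9q^2 → -180 - 72q + 9q^2 = 0. The roots are q = -2 and q = 10; the profit-maximizing output is on the rising part of MC, so q* = 10.
Check: AVC at q = 10 is $77 ≤ P, so revenue covers variable cost.
Profit = P·q − TC = 317·10 − 1130 = $2040.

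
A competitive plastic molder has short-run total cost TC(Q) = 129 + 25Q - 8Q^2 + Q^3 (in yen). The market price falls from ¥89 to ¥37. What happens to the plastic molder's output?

MC = 25 - 16Q + 3Q^2; the shutdown threshold is min AVC = ¥9 (at Q = 4).
With P = ¥89 above the shutdown price, P = MC gives Q = 8.
At P = ¥37 ≥ min AVC, set P = MC: Q = 6. The firm stays open but cuts output.

Output falls from 8 to 6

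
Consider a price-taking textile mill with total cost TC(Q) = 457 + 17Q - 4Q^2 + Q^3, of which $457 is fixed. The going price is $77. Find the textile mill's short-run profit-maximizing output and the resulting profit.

Profit = -$169 at Q = 6

AVC = 17 - 4Q + Q^2; min AVC = $13 at Q = 2. Since P = $77 ≥ min AVC, the firm produces.
MC = 17 - 8Q + 3Q^2. Setting P = MC and taking the root on the rising branch gives Q* = 6.
TR = 77·6 = 462. TC = 457 + 174 = 631. Profit = 462 − 631 = -$169.
That loss of $169 beats the $457 the firm would lose by shutting down; producing recovers $288 of fixed cost.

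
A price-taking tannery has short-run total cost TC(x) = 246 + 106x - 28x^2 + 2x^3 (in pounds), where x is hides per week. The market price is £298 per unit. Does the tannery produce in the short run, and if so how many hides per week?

Produce at x = 12

From TC, MC = TC'(x) = 106 - 56x + 6x^2 and AVC = VC/x = 106 - 28x + 2x^2.
AVC hits its minimum where MC = AVC, at x = 7, giving min AVC = 106 - 28·7 + 2·7^2 = £8.
Because £298 ≥ £8, revenue can cover variable cost; the firm operates.
P = MC gives -192 - 56x + 6x^2 = 0, with roots -8/3 and 12. Take the larger (rising MC): x* = 12.
Check: AVC at x = 12 is £58 ≤ P, so revenue covers variable cost.
Profit = P·x − TC = 298·12 − 942 = £2634.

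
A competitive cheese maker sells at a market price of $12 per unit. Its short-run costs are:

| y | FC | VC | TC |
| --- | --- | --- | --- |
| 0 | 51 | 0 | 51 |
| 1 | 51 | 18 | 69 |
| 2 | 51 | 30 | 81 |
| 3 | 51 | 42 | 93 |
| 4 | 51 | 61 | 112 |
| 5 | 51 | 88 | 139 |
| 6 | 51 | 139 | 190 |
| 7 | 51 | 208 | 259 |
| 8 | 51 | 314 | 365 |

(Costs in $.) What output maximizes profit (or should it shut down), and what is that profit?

Tabulate TR − TC: y=0: -51; y=1: -57; y=2: -57; y=3: -57; y=4: -64; y=5: -79; y=6: -118; y=7: -175; y=8: -269.
Profit is highest at y = 0. Equivalently, the lowest AVC in the table is 42/3 ≈ $14 at y = 3, and P = $12 falls below it — price never covers variable cost, so the firm shuts down and loses only its fixed cost.

y = 0 (shut down); profit = -$51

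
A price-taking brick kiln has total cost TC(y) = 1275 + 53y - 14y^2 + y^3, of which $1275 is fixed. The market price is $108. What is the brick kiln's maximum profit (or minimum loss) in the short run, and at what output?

AVC = 53 - 14y + y^2 has its minimum $4 at y = 7; price $108 clears that bar, so the firm operates.
With MC = 53 - 28y + 3y^2, P = MC on the upward-sloping part at y* = 11.
TR = 108·11 = 1188. TC = 1275 + 220 = 1495. Profit = 1188 − 1495 = -$307.
That loss of $307 beats the $1275 the firm would lose by shutting down; producing recovers $968 of fixed cost.

Profit = -$307 at y = 11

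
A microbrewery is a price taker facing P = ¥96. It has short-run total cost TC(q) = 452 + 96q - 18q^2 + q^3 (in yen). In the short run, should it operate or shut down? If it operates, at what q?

Strip out fixed cost: VC = 96q - 18q^2 + q^3. Then AVC = 96 - 18q + q^2 and MC = 96 - 36q + 3q^2.
AVC hits its minimum where MC = AVC, at q = 9, giving min AVC = 96 - 18·9 + 9^2 = ¥15.
P = ¥96 exceeds min AVC = ¥15, so the firm stays open.
Solving P = MC: -36q + 3q^2 = 0 ⇒ q = 0 or 12. On the upward-sloping branch, q* = 12.
Check: AVC at q = 12 is ¥24 ≤ P, so revenue covers variable cost.
Profit = P·q − TC = 96·12 − 740 = ¥412.

Produce at q = 12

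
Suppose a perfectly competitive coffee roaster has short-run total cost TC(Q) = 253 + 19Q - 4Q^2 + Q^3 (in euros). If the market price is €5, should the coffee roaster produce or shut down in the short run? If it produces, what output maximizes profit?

Variable cost is VC = 19Q - 4Q^2 + Q^3, so AVC = VC/Q = 19 - 4Q + Q^2 and MC = dTC/dQ = 19 - 8Q + 3Q^2.
AVC hits its minimum where MC = AVC, at Q = 2, giving min AVC = 19 - 4·2 + 2^2 = €15.
With P < min AVC (€5 < €15), every unit sold adds to the loss.
The firm minimizes its loss by shutting down and losing only its fixed cost of €253.

Shut down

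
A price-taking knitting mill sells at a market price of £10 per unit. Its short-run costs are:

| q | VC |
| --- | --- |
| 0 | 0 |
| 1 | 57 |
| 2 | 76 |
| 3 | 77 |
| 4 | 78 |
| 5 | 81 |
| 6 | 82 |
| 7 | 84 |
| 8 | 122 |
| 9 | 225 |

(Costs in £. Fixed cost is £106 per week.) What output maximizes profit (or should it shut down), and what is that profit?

q = 0 (shut down); profit = -£106

Tabulate TR − TC: q=0: -106; q=1: -153; q=2: -162; q=3: -153; q=4: -144; q=5: -137; q=6: -128; q=7: -120; q=8: -148; q=9: -241.
Profit is highest at q = 0. Equivalently, the lowest AVC in the table is 84/7 ≈ £12 at q = 7, and P = £10 falls below it — price never covers variable cost, so the firm shuts down and loses only its fixed cost.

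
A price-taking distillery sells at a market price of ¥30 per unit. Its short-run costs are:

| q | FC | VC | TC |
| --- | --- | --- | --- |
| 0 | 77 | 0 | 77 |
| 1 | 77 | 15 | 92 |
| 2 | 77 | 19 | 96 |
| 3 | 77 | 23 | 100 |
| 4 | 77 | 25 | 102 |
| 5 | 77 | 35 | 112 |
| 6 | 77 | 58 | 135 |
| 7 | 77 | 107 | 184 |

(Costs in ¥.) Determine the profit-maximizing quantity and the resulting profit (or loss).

q = 6; profit = ¥45

Compute π = P·q − TC at each output: q=0: -77; q=1: -62; q=2: -36; q=3: -10; q=4: 18; q=5: 38; q=6: 45; q=7: 26.
Profit is maximized at q = 6. AVC there is 58/6 = ¥9.67 ≤ P, so producing beats shutting down (which would give -¥77).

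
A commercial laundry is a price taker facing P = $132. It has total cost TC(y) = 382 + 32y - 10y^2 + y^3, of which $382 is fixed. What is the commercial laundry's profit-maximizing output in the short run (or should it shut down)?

From TC, MC = TC'(y) = 32 - 20y + 3y^2 and AVC = VC/y = 32 - 10y + y^2.
AVC is minimized where dAVC/dy = -10 + 2y = 0, at y = 5; min AVC = 32 - 10·5 + 5^2 = $7.
P = $132 exceeds min AVC = $7, so the firm stays open.
Solving P = MC: -100 - 20y + 3y^2 = 0 ⇒ y = -10/3 or 10. On the upward-sloping branch, y* = 10.
Check: AVC at y = 10 is $32 ≤ P, so revenue covers variable cost.
Profit = P·y − TC = 132·10 − 702 = $618.

Produce at y = 10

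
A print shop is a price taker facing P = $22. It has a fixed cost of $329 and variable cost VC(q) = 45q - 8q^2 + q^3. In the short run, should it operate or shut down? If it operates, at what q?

Shut down

Variable cost is VC = 45q - 8q^2 + q^3, so AVC = VC/q = 45 - 8q + q^2 and MC = dTC/dq = 45 - 16q + 3q^2.
The AVC parabola has its vertex at q = 8/2 = 4, where AVC = 45 - 8·4 + 4^2 = $29.
P = $22 lies below min AVC = $29; no output level covers variable cost.
The firm minimizes its loss by shutting down and losing only its fixed cost of $329.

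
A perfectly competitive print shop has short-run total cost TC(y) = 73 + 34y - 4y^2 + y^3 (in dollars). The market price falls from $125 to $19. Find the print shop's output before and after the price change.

Output falls from 7 to 0 (the firm shuts down)

MC = 34 - 8y + 3y^2; the shutdown threshold is min AVC = $30 (at y = 2).
With P = $125 above the shutdown price, P = MC gives y = 7.
At P = $19 < min AVC = $30, price no longer covers variable cost at any output, so the firm shuts down: y = 0.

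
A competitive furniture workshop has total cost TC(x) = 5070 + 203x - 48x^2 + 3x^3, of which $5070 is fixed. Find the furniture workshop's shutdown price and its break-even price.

Shutdown price = min AVC. AVC = 203 - 48x + 3x^2, with vertex at x = 8 and minimum $11.
ATC = 5070/x + 203 - 48x + 3x^2. Setting dATC/dx = −5070/x^2 − 48 + 6x = 0 gives x = 13 (since 6·13^3 − 48·13^2 = 5070).
min ATC = 5070/13 + 203 − 48·13 + 3·13^2 = $476. That is the break-even price.
For $11 ≤ P < $476 the firm produces at a loss; below $11 it shuts down.

Shutdown price = $11; break-even price = $476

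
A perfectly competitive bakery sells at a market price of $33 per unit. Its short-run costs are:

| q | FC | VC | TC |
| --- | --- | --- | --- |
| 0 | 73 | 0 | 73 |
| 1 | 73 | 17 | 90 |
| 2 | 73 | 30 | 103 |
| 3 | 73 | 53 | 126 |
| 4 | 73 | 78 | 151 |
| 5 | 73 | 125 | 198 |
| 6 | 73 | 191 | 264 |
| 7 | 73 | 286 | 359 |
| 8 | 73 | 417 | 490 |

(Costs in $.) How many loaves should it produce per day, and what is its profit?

Tabulate TR − TC: q=0: -73; q=1: -57; q=2: -37; q=3: -27; q=4: -19; q=5: -33; q=6: -66; q=7: -128; q=8: -226.
Profit is maximized at q = 4. AVC there is 78/4 = $19.50 ≤ P, so producing beats shutting down (which would give -$73).

q = 4; profit = -$19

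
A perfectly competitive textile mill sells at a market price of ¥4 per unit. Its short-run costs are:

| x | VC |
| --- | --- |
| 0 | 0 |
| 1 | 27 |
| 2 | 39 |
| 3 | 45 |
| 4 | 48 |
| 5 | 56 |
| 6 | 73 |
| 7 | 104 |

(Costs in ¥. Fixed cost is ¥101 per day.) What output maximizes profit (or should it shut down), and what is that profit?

x = 0 (shut down); profit = -¥101

Tabulate TR − TC: x=0: -101; x=1: -124; x=2: -132; x=3: -134; x=4: -133; x=5: -137; x=6: -150; x=7: -177.
Profit is highest at x = 0. Equivalently, the lowest AVC in the table is 56/5 ≈ ¥11.20 at x = 5, and P = ¥4 falls below it — price never covers variable cost, so the firm shuts down and loses only its fixed cost.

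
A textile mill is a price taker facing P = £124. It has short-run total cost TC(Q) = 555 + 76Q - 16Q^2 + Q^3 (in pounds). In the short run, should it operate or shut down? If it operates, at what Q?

Produce at Q = 12

Variable cost is VC = 76Q - 16Q^2 + Q^3, so AVC = VC/Q = 76 - 16Q + Q^2 and MC = dTC/dQ = 76 - 32Q + 3Q^2.
AVC hits its minimum where MC = AVC, at Q = 8, giving min AVC = 76 - 16·8 + 8^2 = £12.
Since P = £124 ≥ min AVC = £12, price covers variable cost and the firm should produce.
Solving P = MC: -48 - 32Q + 3Q^2 = 0 ⇒ Q = -4/3 or 12. On the upward-sloping branch, Q* = 12.
Check: AVC at Q = 12 is £28 ≤ P, so revenue covers variable cost.
Profit = P·Q − TC = 124·12 − 891 = £597.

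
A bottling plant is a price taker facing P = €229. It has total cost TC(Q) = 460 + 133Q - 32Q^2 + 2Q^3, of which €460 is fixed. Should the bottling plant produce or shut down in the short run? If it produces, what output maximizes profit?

Strip out fixed cost: VC = 133Q - 32Q^2 + 2Q^3. Then AVC = 133 - 32Q + 2Q^2 and MC = 133 - 64Q + 6Q^2.
AVC hits its minimum where MC = AVC, at Q = 8, giving min AVC = 133 - 32·8 + 2·8^2 = €5.
Since P = €229 ≥ min AVC = €5, price covers variable cost and the firm should produce.
Set P = MC: 229 = 133 - 64Q + 6Q^2 → -96 - 64Q + 6Q^2 = 0. The roots are Q = -4/3 and Q = 12; the profit-maximizing output is on the rising part of MC, so Q* = 12.
Check: AVC at Q = 12 is €37 ≤ P, so revenue covers variable cost.
Profit = P·Q − TC = 229·12 − 904 = €1844.

Produce at Q = 12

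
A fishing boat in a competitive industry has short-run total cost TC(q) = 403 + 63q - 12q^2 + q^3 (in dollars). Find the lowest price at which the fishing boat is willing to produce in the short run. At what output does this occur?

Short-run supply begins at min AVC. From VC = 63q - 12q^2 + q^3, AVC = 63 - 12q + q^2.
At the minimum of AVC, MC = AVC. MC = 63 - 24q + 3q^2; setting MC = AVC gives 2q^2 - 12q = 0, so q = 6. min AVC = 27.
So the shutdown price is $27.

$27 per unit, at q = 6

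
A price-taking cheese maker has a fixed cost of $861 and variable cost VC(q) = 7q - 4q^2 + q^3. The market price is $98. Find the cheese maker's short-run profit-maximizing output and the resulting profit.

AVC = 7 - 4q + q^2 has its minimum $3 at q = 2; price $98 clears that bar, so the firm operates.
MC = 7 - 8q + 3q^2. Setting P = MC and taking the root on the rising branch gives q* = 7.
TR = 98·7 = 686. TC = 861 + 196 = 1057. Profit = 686 − 1057 = -$371.
By producing, the firm covers all variable cost plus $490 of fixed cost; shutting down would lose the full $861.

Profit = -$371 at q = 7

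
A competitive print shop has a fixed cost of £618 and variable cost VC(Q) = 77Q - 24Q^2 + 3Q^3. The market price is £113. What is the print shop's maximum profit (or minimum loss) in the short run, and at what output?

AVC = 77 - 24Q + 3Q^2; min AVC = £29 at Q = 4. Since P = £113 ≥ min AVC, the firm produces.
With MC = 77 - 48Q + 9Q^2, P = MC on the upward-sloping part at Q* = 6.
TR = 113·6 = 678. TC = 618 + 246 = 864. Profit = 678 − 864 = -£186.
That loss of £186 beats the £618 the firm would lose by shutting down; producing recovers £432 of fixed cost.

Profit = -£186 at Q = 6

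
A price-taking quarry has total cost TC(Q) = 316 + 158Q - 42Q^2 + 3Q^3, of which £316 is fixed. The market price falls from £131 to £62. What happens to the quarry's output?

AVC = 158 - 42Q + 3Q^2, minimized at Q = 7 where min AVC = £11. MC = 158 - 84Q + 9Q^2.
With P = £131 above the shutdown price, P = MC gives Q = 9.
At P = £62 ≥ min AVC, set P = MC: Q = 8. The firm stays open but cuts output.

Output falls from 9 to 8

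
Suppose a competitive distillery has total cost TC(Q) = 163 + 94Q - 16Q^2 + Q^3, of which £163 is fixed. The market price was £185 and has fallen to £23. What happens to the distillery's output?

AVC = 94 - 16Q + Q^2, minimized at Q = 8 where min AVC = £30. MC = 94 - 32Q + 3Q^2.
With P = £185 above the shutdown price, P = MC gives Q = 13.
At P = £23 < min AVC = £30, price no longer covers variable cost at any output, so the firm shuts down: Q = 0.

Output falls from 13 to 0 (the firm shuts down)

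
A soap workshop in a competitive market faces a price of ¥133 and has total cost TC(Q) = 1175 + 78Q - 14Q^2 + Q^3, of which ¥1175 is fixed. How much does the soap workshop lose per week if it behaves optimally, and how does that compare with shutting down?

AVC = 78 - 14Q + Q^2; min AVC = ¥29 at Q = 7. Since P = ¥133 ≥ min AVC, the firm produces.
With MC = 78 - 28Q + 3Q^2, P = MC on the upward-sloping part at Q* = 11.
TR = 133·11 = 1463. TC = 1175 + 495 = 1670. Profit = 1463 − 1670 = -¥207.
That loss of ¥207 beats the ¥1175 the firm would lose by shutting down; producing recovers ¥968 of fixed cost.

Profit = -¥207 at Q = 11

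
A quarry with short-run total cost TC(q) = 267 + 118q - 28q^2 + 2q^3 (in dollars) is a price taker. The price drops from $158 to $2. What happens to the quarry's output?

Output falls from 10 to 0 (the firm shuts down)

MC = 118 - 56q + 6q^2; the shutdown threshold is min AVC = $20 (at q = 7).
With P = $158 above the shutdown price, P = MC gives q = 10.
At P = $2 < min AVC = $20, price no longer covers variable cost at any output, so the firm shuts down: q = 0.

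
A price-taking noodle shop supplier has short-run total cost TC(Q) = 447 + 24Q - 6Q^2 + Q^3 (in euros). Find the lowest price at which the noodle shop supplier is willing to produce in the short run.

Short-run supply begins at min AVC. From VC = 24Q - 6Q^2 + Q^3, AVC = 24 - 6Q + Q^2.
At the minimum of AVC, MC = AVC. MC = 24 - 12Q + 3Q^2; setting MC = AVC gives 2Q^2 - 6Q = 0, so Q = 3. min AVC = 15.
The firm shuts down for any P below €15.

€15 per unit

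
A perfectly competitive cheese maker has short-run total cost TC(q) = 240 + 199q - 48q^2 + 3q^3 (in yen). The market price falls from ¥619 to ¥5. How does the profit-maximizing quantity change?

Output falls from 14 to 0 (the firm shuts down)

AVC = 199 - 48q + 3q^2, minimized at q = 8 where min AVC = ¥7. MC = 199 - 96q + 9q^2.
At P = ¥619 ≥ min AVC, set P = MC on the rising branch: q = 14.
At P = ¥5 < min AVC = ¥7, price no longer covers variable cost at any output, so the firm shuts down: q = 0.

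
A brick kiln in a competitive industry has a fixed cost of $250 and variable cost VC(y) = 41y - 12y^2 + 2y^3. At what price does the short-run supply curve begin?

Short-run supply begins at min AVC. From VC = 41y - 12y^2 + 2y^3, AVC = 41 - 12y + 2y^2.
dAVC/dy = -12 + 4y = 0 gives y = 3. min AVC = 41 - 12·3 + 2·3^2 = 23.
So the shutdown price is $23.

$23 per unit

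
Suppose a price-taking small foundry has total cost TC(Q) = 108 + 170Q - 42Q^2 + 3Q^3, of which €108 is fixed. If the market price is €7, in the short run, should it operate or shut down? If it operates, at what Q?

Shut down

Strip out fixed cost: VC = 170Q - 42Q^2 + 3Q^3. Then AVC = 170 - 42Q + 3Q^2 and MC = 170 - 84Q + 9Q^2.
AVC hits its minimum where MC = AVC, at Q = 7, giving min AVC = 170 - 42·7 + 3·7^2 = €23.
P = €7 lies below min AVC = €23; no output level covers variable cost.
The firm minimizes its loss by shutting down and losing only its fixed cost of €108.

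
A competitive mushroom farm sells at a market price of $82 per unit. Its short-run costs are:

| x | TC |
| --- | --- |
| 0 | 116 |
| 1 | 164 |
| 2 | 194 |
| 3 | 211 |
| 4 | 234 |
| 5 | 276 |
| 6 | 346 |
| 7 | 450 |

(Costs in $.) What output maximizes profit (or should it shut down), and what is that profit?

Tabulate TR − TC: x=0: -116; x=1: -82; x=2: -30; x=3: 35; x=4: 94; x=5: 134; x=6: 146; x=7: 124.
Profit is maximized at x = 6. AVC there is 230/6 = $38.33 ≤ P, so producing beats shutting down (which would give -$116).

x = 6; profit = $146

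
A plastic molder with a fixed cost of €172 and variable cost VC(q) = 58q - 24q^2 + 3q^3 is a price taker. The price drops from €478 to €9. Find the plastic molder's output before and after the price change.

AVC = 58 - 24q + 3q^2, minimized at q = 4 where min AVC = €10. MC = 58 - 48q + 9q^2.
With P = €478 above the shutdown price, P = MC gives q = 10.
At P = €9 < min AVC = €10, price no longer covers variable cost at any output, so the firm shuts down: q = 0.

Output falls from 10 to 0 (the firm shuts down)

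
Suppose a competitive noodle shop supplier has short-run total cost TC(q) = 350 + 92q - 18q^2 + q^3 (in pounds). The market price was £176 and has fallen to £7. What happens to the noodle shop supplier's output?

MC = 92 - 36q + 3q^2; the shutdown threshold is min AVC = £11 (at q = 9).
At P = £176 ≥ min AVC, set P = MC on the rising branch: q = 14.
At P = £7 < min AVC = £11, price no longer covers variable cost at any output, so the firm shuts down: q = 0.

Output falls from 14 to 0 (the firm shuts down)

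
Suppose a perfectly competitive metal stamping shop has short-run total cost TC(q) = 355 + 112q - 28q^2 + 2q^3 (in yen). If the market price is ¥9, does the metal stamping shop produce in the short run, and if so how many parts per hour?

Strip out fixed cost: VC = 112q - 28q^2 + 2q^3. Then AVC = 112 - 28q + 2q^2 and MC = 112 - 56q + 6q^2.
The AVC parabola has its vertex at q = 28/4 = 7, where AVC = 112 - 28·7 + 2·7^2 = ¥14.
P = ¥9 lies below min AVC = ¥14; no output level covers variable cost.
The firm minimizes its loss by shutting down and losing only its fixed cost of ¥355.

Shut down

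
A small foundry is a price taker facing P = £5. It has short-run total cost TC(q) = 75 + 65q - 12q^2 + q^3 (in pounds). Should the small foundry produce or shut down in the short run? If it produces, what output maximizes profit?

Shut down

From TC, MC = TC'(q) = 65 - 24q + 3q^2 and AVC = VC/q = 65 - 12q + q^2.
The AVC parabola has its vertex at q = 12/2 = 6, where AVC = 65 - 12·6 + 6^2 = £29.
With P < min AVC (£5 < £29), every unit sold adds to the loss.
The firm minimizes its loss by shutting down and losing only its fixed cost of £75.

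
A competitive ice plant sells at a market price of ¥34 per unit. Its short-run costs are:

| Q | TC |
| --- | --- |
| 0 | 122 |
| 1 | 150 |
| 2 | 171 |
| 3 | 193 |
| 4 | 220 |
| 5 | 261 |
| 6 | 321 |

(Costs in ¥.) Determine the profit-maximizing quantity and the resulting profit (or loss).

Profit at each row (π = 34Q − TC): Q=0: -122; Q=1: -116; Q=2: -103; Q=3: -91; Q=4: -84; Q=5: -91; Q=6: -117.
Profit is maximized at Q = 4. AVC there is 98/4 = ¥24.50 ≤ P, so producing beats shutting down (which would give -¥122).

Q = 4; profit = -¥84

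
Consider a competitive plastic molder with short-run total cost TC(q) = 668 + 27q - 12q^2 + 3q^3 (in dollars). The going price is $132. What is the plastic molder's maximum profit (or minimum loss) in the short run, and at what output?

Profit = -$218 at q = 5

AVC = 27 - 12q + 3q^2; min AVC = $15 at q = 2. Since P = $132 ≥ min AVC, the firm produces.
MC = 27 - 24q + 9q^2. Setting P = MC and taking the root on the rising branch gives q* = 5.
TR = 132·5 = 660. TC = 668 + 210 = 878. Profit = 660 − 878 = -$218.
Shutting down would mean losing the fixed cost of $668, so operating at a loss of $218 is better by $450.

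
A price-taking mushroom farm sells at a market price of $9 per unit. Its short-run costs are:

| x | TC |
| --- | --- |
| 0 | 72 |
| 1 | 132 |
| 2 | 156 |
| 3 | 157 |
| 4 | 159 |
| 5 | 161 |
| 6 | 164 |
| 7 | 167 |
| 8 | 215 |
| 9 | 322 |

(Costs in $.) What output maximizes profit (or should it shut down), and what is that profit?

Profit at each row (π = 9x − TC): x=0: -72; x=1: -123; x=2: -138; x=3: -130; x=4: -123; x=5: -116; x=6: -110; x=7: -104; x=8: -143; x=9: -241.
Profit is highest at x = 0. Equivalently, the lowest AVC in the table is 95/7 ≈ $13.57 at x = 7, and P = $9 falls below it — price never covers variable cost, so the firm shuts down and loses only its fixed cost.

x = 0 (shut down); profit = -$72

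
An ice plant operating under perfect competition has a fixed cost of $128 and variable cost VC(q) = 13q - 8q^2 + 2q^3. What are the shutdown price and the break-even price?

Shutdown price = $5; break-even price = $45

Shutdown price = min AVC. AVC = 13 - 8q + 2q^2, with vertex at q = 2 and minimum $5.
ATC = 128/q + 13 - 8q + 2q^2. Setting dATC/dq = −128/q^2 − 8 + 4q = 0 gives q = 4 (since 4·4^3 − 8·4^2 = 128).
min ATC = 128/4 + 13 − 8·4 + 2·4^2 = $45. That is the break-even price.
For $5 ≤ P < $45 the firm produces at a loss; below $5 it shuts down.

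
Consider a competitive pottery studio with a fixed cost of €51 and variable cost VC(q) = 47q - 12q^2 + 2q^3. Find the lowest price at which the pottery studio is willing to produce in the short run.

€29 per unit

The shutdown price is the minimum of AVC. VC = 47q - 12q^2 + 2q^3, so AVC = 47 - 12q + 2q^2.
At the minimum of AVC, MC = AVC. MC = 47 - 24q + 6q^2; setting MC = AVC gives 4q^2 - 12q = 0, so q = 3. min AVC = 29.
So the shutdown price is €29.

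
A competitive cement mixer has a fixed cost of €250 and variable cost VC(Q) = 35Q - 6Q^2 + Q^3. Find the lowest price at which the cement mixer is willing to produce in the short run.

The shutdown price is the minimum of AVC. VC = 35Q - 6Q^2 + Q^3, so AVC = 35 - 6Q + Q^2.
At the minimum of AVC, MC = AVC. MC = 35 - 12Q + 3Q^2; setting MC = AVC gives 2Q^2 - 6Q = 0, so Q = 3. min AVC = 26.
So the shutdown price is €26.

€26 per unit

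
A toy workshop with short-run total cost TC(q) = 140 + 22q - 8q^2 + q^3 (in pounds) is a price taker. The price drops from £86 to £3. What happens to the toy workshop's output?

Output falls from 8 to 0 (the firm shuts down)

AVC = 22 - 8q + q^2, minimized at q = 4 where min AVC = £6. MC = 22 - 16q + 3q^2.
At P = £86 ≥ min AVC, set P = MC on the rising branch: q = 8.
At P = £3 < min AVC = £6, price no longer covers variable cost at any output, so the firm shuts down: q = 0.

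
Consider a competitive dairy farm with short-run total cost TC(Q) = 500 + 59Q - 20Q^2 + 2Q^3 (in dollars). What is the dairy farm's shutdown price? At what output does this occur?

Short-run supply begins at min AVC. From VC = 59Q - 20Q^2 + 2Q^3, AVC = 59 - 20Q + 2Q^2.
dAVC/dQ = -20 + 4Q = 0 gives Q = 5. min AVC = 59 - 20·5 + 2·5^2 = 9.
So the shutdown price is $9.

$9 per unit, at Q = 5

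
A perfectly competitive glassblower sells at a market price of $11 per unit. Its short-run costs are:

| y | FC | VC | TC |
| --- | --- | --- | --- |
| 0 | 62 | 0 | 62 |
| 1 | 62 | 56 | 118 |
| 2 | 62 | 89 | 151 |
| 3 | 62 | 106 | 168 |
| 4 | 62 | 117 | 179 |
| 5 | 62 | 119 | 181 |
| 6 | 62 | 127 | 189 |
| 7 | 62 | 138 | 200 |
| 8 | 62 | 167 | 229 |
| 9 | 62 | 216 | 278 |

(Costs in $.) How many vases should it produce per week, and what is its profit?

Profit at each row (π = 11y − TC): y=0: -62; y=1: -107; y=2: -129; y=3: -135; y=4: -135; y=5: -126; y=6: -123; y=7: -123; y=8: -141; y=9: -179.
Profit is highest at y = 0. Equivalently, the lowest AVC in the table is 138/7 ≈ $19.71 at y = 7, and P = $11 falls below it — price never covers variable cost, so the firm shuts down and loses only its fixed cost.

y = 0 (shut down); profit = -$62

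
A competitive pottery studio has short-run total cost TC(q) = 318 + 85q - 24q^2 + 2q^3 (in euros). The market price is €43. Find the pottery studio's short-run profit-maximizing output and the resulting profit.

Profit = -€122 at q = 7

AVC = 85 - 24q + 2q^2 has its minimum €13 at q = 6; price €43 clears that bar, so the firm operates.
MC = 85 - 48q + 6q^2. Setting P = MC and taking the root on the rising branch gives q* = 7.
TR = 43·7 = 301. TC = 318 + 105 = 423. Profit = 301 − 423 = -€122.
Shutting down would mean losing the fixed cost of €318, so operating at a loss of €122 is better by €196.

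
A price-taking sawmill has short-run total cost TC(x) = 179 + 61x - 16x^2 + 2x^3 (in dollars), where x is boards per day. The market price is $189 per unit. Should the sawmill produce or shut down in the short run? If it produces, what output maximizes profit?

Produce at x = 8

Strip out fixed cost: VC = 61x - 16x^2 + 2x^3. Then AVC = 61 - 16x + 2x^2 and MC = 61 - 32x + 6x^2.
AVC hits its minimum where MC = AVC, at x = 4, giving min AVC = 61 - 16·4 + 2·4^2 = $29.
P = $189 exceeds min AVC = $29, so the firm stays open.
Solving P = MC: -128 - 32x + 6x^2 = 0 ⇒ x = -8/3 or 8. On the upward-sloping branch, x* = 8.
Check: AVC at x = 8 is $61 ≤ P, so revenue covers variable cost.
Profit = P·x − TC = 189·8 − 667 = $845.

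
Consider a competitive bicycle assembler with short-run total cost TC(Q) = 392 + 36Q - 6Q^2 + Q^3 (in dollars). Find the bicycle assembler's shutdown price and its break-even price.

Shutdown price = $27; break-even price = $99

Shutdown price = min AVC. AVC = 36 - 6Q + Q^2, with vertex at Q = 3 and minimum $27.
ATC = 392/Q + 36 - 6Q + Q^2. Setting dATC/dQ = −392/Q^2 − 6 + 2Q = 0 gives Q = 7 (since 2·7^3 − 6·7^2 = 392).
min ATC = 392/7 + 36 − 6·7 + 7^2 = $99. That is the break-even price.
Between these two prices the firm operates at a loss; above $99 it earns a profit.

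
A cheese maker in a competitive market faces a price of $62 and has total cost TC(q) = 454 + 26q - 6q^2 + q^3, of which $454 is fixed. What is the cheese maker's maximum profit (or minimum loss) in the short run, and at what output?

Profit = -$238 at q = 6

AVC = 26 - 6q + q^2; min AVC = $17 at q = 3. Since P = $62 ≥ min AVC, the firm produces.
With MC = 26 - 12q + 3q^2, P = MC on the upward-sloping part at q* = 6.
TR = 62·6 = 372. TC = 454 + 156 = 610. Profit = 372 − 610 = -$238.
Shutting down would mean losing the fixed cost of $454, so operating at a loss of $238 is better by $216.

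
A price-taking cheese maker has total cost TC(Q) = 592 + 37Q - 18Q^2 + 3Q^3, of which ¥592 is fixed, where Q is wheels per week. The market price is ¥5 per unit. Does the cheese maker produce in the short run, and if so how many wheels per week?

Shut down

From TC, MC = TC'(Q) = 37 - 36Q + 9Q^2 and AVC = VC/Q = 37 - 18Q + 3Q^2.
AVC hits its minimum where MC = AVC, at Q = 3, giving min AVC = 37 - 18·3 + 3·3^2 = ¥10.
P = ¥5 lies below min AVC = ¥10; no output level covers variable cost.
Shutting down limits the loss to fixed cost, ¥592.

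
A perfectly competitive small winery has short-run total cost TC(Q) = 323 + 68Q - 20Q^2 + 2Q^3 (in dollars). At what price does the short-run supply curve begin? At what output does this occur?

Short-run supply begins at min AVC. From VC = 68Q - 20Q^2 + 2Q^3, AVC = 68 - 20Q + 2Q^2.
At the minimum of AVC, MC = AVC. MC = 68 - 40Q + 6Q^2; setting MC = AVC gives 4Q^2 - 20Q = 0, so Q = 5. min AVC = 18.
The firm shuts down for any P below $18.

$18 per unit, at Q = 5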